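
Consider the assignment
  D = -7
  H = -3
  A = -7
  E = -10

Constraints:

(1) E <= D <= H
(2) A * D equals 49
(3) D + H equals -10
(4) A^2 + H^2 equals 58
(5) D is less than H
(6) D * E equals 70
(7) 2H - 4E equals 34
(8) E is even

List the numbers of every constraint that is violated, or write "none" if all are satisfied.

(1) values -10 <= -7 <= -3 — holds.
(2) A * D = -7 * (-7) = 49 — holds.
(3) D + H = -7 + (-3) = -10 — holds.
(4) A^2 + H^2 = (-7)^2 + (-3)^2 = 49 + 9 = 58 — holds.
(5) D = -7, H = -3; -7 < -3 — holds.
(6) D * E = -7 * (-10) = 70 — holds.
(7) 2H - 4E = 2(-3) - 4(-10) = 34 — holds.
(8) E = -10 is even — holds.

The assignment satisfies every constraint.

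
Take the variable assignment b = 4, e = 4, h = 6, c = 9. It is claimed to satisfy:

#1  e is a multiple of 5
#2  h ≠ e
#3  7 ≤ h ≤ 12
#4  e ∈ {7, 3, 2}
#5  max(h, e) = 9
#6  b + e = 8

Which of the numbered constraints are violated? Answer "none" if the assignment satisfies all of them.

#1 4 = 5×0 + 4, so 5 does not divide 4  false
#2 h = 6, e = 4; distinct  true
#3 h = 6 is outside [7, 12]  false
#4 e = 4 is not in {7, 3, 2}  false
#5 max(6, 4) = 6, not 9  false
#6 b + e = 4 + 4 = 8  true

No — constraints 1, 3, 4, and 5 are not satisfied.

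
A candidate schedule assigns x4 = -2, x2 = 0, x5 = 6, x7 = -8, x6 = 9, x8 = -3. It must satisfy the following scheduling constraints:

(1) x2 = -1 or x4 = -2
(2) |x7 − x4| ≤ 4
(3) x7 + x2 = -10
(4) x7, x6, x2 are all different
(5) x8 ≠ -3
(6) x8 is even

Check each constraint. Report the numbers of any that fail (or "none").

(1) x2 = 0 ≠ -1, but x4 = -2 = -2 (second disjunct) — holds.
(2) |-8 − (-2)| = 6; 6 > 4, exceeds bound 4 — fails.
(3) x7 + x2 = -8 + 0 = -8, not -10 — fails.
(4) values -8, 9, 0 are pairwise distinct — holds.
(5) x8 = -3, but -3 is required to differ — fails.
(6) x8 = -3 is odd — fails.

No — constraints 2, 3, 5, 6 are not satisfied.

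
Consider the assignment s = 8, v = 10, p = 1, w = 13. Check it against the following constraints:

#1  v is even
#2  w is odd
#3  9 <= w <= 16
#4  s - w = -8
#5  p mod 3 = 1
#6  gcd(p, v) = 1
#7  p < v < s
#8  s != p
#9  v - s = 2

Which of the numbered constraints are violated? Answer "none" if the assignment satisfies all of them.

Violated: 4 and 7.

#1 v = 10 is even — OK.
#2 w = 13 is odd — OK.
#3 w = 13 lies in [9, 16] — OK.
#4 s - w = 8 - 13 = -5, not -8 — violated.
#5 1 mod 3 = 1 — OK.
#6 gcd(1, 10) = 1 — OK.
#7 values 1, 10, 8; v = 10 is not < s = 8 — violated.
#8 s = 8, p = 1; distinct — OK.
#9 v - s = 10 - 8 = 2 — OK.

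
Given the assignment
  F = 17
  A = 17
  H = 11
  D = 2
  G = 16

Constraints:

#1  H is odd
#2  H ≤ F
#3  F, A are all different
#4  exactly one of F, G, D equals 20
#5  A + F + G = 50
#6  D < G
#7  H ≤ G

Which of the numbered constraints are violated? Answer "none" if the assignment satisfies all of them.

No — constraints 3, 4 are not satisfied.

#1 H = 11 is odd — holds.
#2 H = 11, F = 17; 11 ≤ 17 — holds.
#3 F = A = 17, not all different — fails.
#4 F=17, G=16, D=2; 0 of them equal 20, not exactly one — fails.
#5 A + F + G = 17 + 17 + 16 = 50 — holds.
#6 D = 2, G = 16; 2 < 16 — holds.
#7 H = 11, G = 16; 11 ≤ 16 — holds.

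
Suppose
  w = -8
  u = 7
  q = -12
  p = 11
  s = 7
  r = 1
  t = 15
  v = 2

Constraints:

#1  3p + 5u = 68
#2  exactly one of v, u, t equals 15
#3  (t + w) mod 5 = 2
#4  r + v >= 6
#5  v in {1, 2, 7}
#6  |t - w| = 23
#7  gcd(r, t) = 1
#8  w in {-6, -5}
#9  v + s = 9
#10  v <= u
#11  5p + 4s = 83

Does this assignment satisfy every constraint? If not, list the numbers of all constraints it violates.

#1 3p + 5u = 3(11) + 5(7) = 68 — OK.
#2 v=2, u=7, t=15; 1 of them equals 15 — OK.
#3 t + w = 7; 7 mod 5 = 2 — OK.
#4 r + v = 1 + 2 = 3; 3 < 6, bound 6 not met — violated.
#5 v = 2 is in {1, 2, 7} — OK.
#6 |15 - (-8)| = 23 — OK.
#7 gcd(1, 15) = 1 — OK.
#8 w = -8 is not in {-6, -5} — violated.
#9 v + s = 2 + 7 = 9 — OK.
#10 v = 2, u = 7; 2 ≤ 7 — OK.
#11 5p + 4s = 5(11) + 4(7) = 83 — OK.

Violated: 4, 8.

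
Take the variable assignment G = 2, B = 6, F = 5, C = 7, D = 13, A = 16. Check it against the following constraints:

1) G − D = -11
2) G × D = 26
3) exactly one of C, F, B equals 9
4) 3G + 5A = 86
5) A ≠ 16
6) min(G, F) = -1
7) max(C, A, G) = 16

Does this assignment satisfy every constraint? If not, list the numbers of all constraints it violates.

1) G − D = 2 − 13 = -11 — satisfied.
2) G × D = 2 × 13 = 26 — satisfied.
3) C=7, F=5, B=6; 0 of them equal 9, not exactly one — violated.
4) 3G + 5A = 3(2) + 5(16) = 86 — satisfied.
5) A = 16, but 16 is required to differ — violated.
6) min(2, 5) = 2, not -1 — violated.
7) max(7, 16, 2) = 16 — satisfied.

Constraints 3, 5, and 6 are violated.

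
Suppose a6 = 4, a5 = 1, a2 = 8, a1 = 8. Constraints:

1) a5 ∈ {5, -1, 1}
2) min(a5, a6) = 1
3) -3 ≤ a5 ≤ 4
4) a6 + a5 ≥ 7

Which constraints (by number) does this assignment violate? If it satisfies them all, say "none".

1) a5 = 1 is in {5, -1, 1} — OK.
2) min(1, 4) = 1 — OK.
3) a5 = 1 lies in [-3, 4] — OK.
4) a6 + a5 = 4 + 1 = 5; 5 < 7, bound 7 not met — violated.

Constraint 4 does not hold.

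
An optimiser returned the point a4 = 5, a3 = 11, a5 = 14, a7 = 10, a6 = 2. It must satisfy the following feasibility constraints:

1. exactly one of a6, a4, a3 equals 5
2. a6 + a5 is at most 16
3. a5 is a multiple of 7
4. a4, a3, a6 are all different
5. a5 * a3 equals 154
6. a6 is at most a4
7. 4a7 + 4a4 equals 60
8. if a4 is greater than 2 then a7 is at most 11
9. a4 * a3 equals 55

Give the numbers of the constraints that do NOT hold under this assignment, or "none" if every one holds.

1. a6=2, a4=5, a3=11; 1 of them equals 5 — holds.
2. a6 + a5 = 2 + 14 = 16; 16 ≤ 16 — holds.
3. 14 / 7 = 2, so 7 divides 14 — holds.
4. values 5, 11, 2 are pairwise distinct — holds.
5. a5 * a3 = 14 * 11 = 154 — holds.
6. a6 = 2, a4 = 5; 2 ≤ 5 — holds.
7. 4a7 + 4a4 = 4(10) + 4(5) = 60 — holds.
8. a4 = 5 > 2, so we need a7 ≤ 11; a7 = 10 ≤ 11 — holds.
9. a4 * a3 = 5 * 11 = 55 — holds.

The assignment satisfies every constraint.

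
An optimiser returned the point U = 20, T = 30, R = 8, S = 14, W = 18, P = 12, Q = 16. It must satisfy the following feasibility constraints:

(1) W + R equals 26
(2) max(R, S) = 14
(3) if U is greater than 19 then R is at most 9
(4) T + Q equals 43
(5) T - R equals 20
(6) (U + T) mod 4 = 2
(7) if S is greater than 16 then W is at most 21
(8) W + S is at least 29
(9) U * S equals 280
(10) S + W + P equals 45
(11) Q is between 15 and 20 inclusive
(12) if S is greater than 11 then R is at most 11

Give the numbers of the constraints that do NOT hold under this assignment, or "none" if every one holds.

Constraints 4, 5, 10 do not hold.

(1) W + R = 18 + 8 = 26  OK
(2) max(8, 14) = 14  OK
(3) U = 20 > 19, so we need R ≤ 9; R = 8 ≤ 9  OK
(4) T + Q = 30 + 16 = 46, not 43  FAIL
(5) T - R = 30 - 8 = 22, not 20  FAIL
(6) U + T = 50; 50 mod 4 = 2  OK
(7) S = 14, not > 16; antecedent false, conditional vacuously true  OK
(8) W + S = 18 + 14 = 32; 32 ≥ 29  OK
(9) U * S = 20 * 14 = 280  OK
(10) S + W + P = 14 + 18 + 12 = 44, not 45  FAIL
(11) Q = 16 lies in [15, 20]  OK
(12) S = 14 > 11, so we need R ≤ 11; R = 8 ≤ 11  OK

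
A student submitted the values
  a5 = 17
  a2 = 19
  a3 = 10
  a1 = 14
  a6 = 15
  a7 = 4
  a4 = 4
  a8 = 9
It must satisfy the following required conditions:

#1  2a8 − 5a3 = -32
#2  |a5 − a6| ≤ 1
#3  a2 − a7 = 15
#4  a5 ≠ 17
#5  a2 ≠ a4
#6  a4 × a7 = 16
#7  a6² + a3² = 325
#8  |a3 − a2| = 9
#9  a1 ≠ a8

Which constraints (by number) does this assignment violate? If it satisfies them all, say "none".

#1 2a8 − 5a3 = 2(9) − 5(10) = -32 — holds.
#2 |17 − 15| = 2; 2 > 1, exceeds bound 1 — fails.
#3 a2 − a7 = 19 − 4 = 15 — holds.
#4 a5 = 17, but 17 is required to differ — fails.
#5 a2 = 19, a4 = 4; distinct — holds.
#6 a4 × a7 = 4 × 4 = 16 — holds.
#7 a6² + a3² = 15² + 10² = 225 + 100 = 325 — holds.
#8 |10 − 19| = 9 — holds.
#9 a1 = 14, a8 = 9; distinct — holds.

Constraints 2 and 4 do not hold.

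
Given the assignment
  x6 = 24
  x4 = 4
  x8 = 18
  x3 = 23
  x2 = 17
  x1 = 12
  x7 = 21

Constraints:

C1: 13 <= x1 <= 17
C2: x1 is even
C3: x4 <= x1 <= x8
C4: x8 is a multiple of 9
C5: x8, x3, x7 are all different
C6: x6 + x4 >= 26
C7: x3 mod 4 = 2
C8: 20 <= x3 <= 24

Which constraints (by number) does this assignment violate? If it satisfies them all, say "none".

The assignment fails constraints 1 and 7.

C1: x1 = 12 is outside [13, 17]  ✘
C2: x1 = 12 is even  ✔
C3: values 4 <= 12 <= 18  ✔
C4: 18 / 9 = 2, so 9 divides 18  ✔
C5: values 18, 23, 21 are pairwise distinct  ✔
C6: x6 + x4 = 24 + 4 = 28; 28 ≥ 26  ✔
C7: 23 mod 4 = 3, not 2  ✘
C8: x3 = 23 lies in [20, 24]  ✔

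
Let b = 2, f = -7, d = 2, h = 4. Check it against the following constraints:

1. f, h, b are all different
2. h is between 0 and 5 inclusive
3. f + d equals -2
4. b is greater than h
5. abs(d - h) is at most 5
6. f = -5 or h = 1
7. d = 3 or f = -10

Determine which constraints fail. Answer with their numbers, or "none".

1. values -7, 4, 2 are pairwise distinct  true
2. h = 4 lies in [0, 5]  true
3. f + d = -7 + 2 = -5, not -2  false
4. b = 2, h = 4; 2 ≤ 4 (want >)  false
5. abs(2 - 4) = 2; 2 ≤ 5  true
6. f = -7 ≠ -5 and h = 4 ≠ 1; both disjuncts false  false
7. d = 2 ≠ 3 and f = -7 ≠ -10; both disjuncts false  false

Violated: 3, 4, 6, and 7.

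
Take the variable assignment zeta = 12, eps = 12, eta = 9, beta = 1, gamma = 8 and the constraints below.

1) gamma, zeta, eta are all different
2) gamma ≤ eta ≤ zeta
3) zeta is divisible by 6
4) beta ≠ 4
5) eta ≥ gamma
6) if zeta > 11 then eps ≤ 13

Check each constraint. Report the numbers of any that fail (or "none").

1) values 8, 12, 9 are pairwise distinct — OK.
2) values 8 ≤ 9 ≤ 12 — OK.
3) 12 / 6 = 2, so 6 divides 12 — OK.
4) beta = 1, and 1 ≠ 4 — OK.
5) eta = 9, gamma = 8; 9 ≥ 8 — OK.
6) zeta = 12 > 11, so we need eps ≤ 13; eps = 12 ≤ 13 — OK.

The assignment satisfies every constraint.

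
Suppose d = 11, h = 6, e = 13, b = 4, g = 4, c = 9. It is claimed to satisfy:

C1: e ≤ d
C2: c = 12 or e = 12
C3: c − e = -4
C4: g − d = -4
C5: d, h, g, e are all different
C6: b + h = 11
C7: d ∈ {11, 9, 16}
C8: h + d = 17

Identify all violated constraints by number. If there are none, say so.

No — constraints 1, 2, 4, 6 are not satisfied.

C1: e = 13, d = 11; 13 > 11 (want ≤)  false
C2: c = 9 ≠ 12 and e = 13 ≠ 12; both disjuncts false  false
C3: c − e = 9 − 13 = -4  true
C4: g − d = 4 − 11 = -7, not -4  false
C5: values 11, 6, 4, 13 are pairwise distinct  true
C6: b + h = 4 + 6 = 10, not 11  false
C7: d = 11 is in {11, 9, 16}  true
C8: h + d = 6 + 11 = 17  true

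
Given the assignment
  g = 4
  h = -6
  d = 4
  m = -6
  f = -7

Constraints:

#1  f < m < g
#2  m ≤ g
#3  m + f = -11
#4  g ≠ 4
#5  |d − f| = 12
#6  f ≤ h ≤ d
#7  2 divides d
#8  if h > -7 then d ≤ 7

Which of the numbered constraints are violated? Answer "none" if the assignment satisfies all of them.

Violated: 3, 4, 5.

#1 values -7 < -6 < 4 — OK.
#2 m = -6, g = 4; -6 ≤ 4 — OK.
#3 m + f = -6 + (-7) = -13, not -11 — violated.
#4 g = 4, but 4 is required to differ — violated.
#5 |4 − (-7)| = 11, not 12 — violated.
#6 values -7 ≤ -6 ≤ 4 — OK.
#7 4 / 2 = 2, so 2 divides 4 — OK.
#8 h = -6 > -7, so we need d ≤ 7; d = 4 ≤ 7 — OK.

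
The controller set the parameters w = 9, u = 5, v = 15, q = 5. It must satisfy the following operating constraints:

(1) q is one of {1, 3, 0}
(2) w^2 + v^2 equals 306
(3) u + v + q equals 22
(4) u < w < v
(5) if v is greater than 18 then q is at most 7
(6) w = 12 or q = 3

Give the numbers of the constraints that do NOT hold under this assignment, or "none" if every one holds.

Constraints 1, 3, and 6 do not hold.

(1) q = 5 is not in {1, 3, 0} — fails.
(2) w^2 + v^2 = 9^2 + 15^2 = 81 + 225 = 306 — holds.
(3) u + v + q = 5 + 15 + 5 = 25, not 22 — fails.
(4) values 5 < 9 < 15 — holds.
(5) v = 15, not > 18; antecedent false, conditional vacuously true — holds.
(6) w = 9 ≠ 12 and q = 5 ≠ 3; both disjuncts false — fails.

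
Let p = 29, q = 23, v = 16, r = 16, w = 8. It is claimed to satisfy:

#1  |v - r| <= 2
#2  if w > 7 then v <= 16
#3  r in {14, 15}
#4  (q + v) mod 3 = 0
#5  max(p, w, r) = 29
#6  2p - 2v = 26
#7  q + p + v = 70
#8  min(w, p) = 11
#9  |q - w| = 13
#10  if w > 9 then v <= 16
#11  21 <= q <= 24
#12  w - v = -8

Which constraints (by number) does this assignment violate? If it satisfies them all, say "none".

#1 |16 - 16| = 0; 0 ≤ 2 — holds.
#2 w = 8 > 7, so we need v ≤ 16; v = 16 ≤ 16 — holds.
#3 r = 16 is not in {14, 15} — fails.
#4 q + v = 39; 39 mod 3 = 0 — holds.
#5 max(29, 8, 16) = 29 — holds.
#6 2p - 2v = 2(29) - 2(16) = 26 — holds.
#7 q + p + v = 23 + 29 + 16 = 68, not 70 — fails.
#8 min(8, 29) = 8, not 11 — fails.
#9 |23 - 8| = 15, not 13 — fails.
#10 w = 8, not > 9; antecedent false, conditional vacuously true — holds.
#11 q = 23 lies in [21, 24] — holds.
#12 w - v = 8 - 16 = -8 — holds.

Violated: 3, 7, 8, 9.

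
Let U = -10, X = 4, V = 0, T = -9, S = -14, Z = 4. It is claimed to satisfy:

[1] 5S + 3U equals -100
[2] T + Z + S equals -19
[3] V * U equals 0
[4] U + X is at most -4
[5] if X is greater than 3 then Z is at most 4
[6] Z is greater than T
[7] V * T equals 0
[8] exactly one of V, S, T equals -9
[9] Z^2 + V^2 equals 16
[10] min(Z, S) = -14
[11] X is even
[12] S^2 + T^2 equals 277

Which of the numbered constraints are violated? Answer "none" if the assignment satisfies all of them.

Yes — all constraints hold.

[1] 5S + 3U = 5(-14) + 3(-10) = -100  ✔
[2] T + Z + S = -9 + 4 + (-14) = -19  ✔
[3] V * U = 0 * (-10) = 0  ✔
[4] U + X = -10 + 4 = -6; -6 ≤ -4  ✔
[5] X = 4 > 3, so we need Z ≤ 4; Z = 4 ≤ 4  ✔
[6] Z = 4, T = -9; 4 > -9  ✔
[7] V * T = 0 * (-9) = 0  ✔
[8] V=0, S=-14, T=-9; 1 of them equals -9  ✔
[9] Z^2 + V^2 = 4^2 + 0^2 = 16 + 0 = 16  ✔
[10] min(4, -14) = -14  ✔
[11] X = 4 is even  ✔
[12] S^2 + T^2 = (-14)^2 + (-9)^2 = 196 + 81 = 277  ✔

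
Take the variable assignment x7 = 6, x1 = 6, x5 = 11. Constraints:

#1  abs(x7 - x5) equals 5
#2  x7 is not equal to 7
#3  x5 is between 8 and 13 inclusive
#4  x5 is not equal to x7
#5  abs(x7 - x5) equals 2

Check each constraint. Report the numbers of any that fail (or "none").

Constraint 5 is violated.

#1 abs(6 - 11) = 5 — holds.
#2 x7 = 6, and 6 ≠ 7 — holds.
#3 x5 = 11 lies in [8, 13] — holds.
#4 x5 = 11, x7 = 6; distinct — holds.
#5 abs(6 - 11) = 5, not 2 — fails.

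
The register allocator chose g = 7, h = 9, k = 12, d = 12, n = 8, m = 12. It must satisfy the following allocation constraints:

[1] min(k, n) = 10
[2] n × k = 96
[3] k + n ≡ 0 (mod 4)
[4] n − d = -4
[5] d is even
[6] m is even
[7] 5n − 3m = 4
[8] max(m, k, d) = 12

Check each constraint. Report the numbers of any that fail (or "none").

[1] min(12, 8) = 8, not 10 — violated.
[2] n × k = 8 × 12 = 96 — satisfied.
[3] k + n = 20; 20 mod 4 = 0 — satisfied.
[4] n − d = 8 − 12 = -4 — satisfied.
[5] d = 12 is even — satisfied.
[6] m = 12 is even — satisfied.
[7] 5n − 3m = 5(8) − 3(12) = 4 — satisfied.
[8] max(12, 12, 12) = 12 — satisfied.

Constraint 1 is violated.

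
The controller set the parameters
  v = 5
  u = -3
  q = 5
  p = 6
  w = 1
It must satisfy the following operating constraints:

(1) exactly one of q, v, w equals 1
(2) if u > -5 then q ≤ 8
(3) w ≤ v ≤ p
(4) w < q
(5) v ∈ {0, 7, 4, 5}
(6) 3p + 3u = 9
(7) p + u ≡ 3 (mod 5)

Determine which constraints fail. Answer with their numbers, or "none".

(1) q=5, v=5, w=1; 1 of them equals 1 — OK.
(2) u = -3 > -5, so we need q ≤ 8; q = 5 ≤ 8 — OK.
(3) values 1 ≤ 5 ≤ 6 — OK.
(4) w = 1, q = 5; 1 < 5 — OK.
(5) v = 5 is in {0, 7, 4, 5} — OK.
(6) 3p + 3u = 3(6) + 3(-3) = 9 — OK.
(7) p + u = 3; 3 mod 5 = 3 — OK.

All constraints are satisfied.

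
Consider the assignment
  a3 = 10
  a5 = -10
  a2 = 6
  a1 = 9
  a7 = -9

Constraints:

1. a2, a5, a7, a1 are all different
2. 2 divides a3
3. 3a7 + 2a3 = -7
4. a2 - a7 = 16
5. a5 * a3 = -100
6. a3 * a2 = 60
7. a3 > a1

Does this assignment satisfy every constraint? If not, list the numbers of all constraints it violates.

Violated: 4.

1. values 6, -10, -9, 9 are pairwise distinct — holds.
2. 10 / 2 = 5, so 2 divides 10 — holds.
3. 3a7 + 2a3 = 3(-9) + 2(10) = -7 — holds.
4. a2 - a7 = 6 - (-9) = 15, not 16 — fails.
5. a5 * a3 = -10 * 10 = -100 — holds.
6. a3 * a2 = 10 * 6 = 60 — holds.
7. a3 = 10, a1 = 9; 10 > 9 — holds.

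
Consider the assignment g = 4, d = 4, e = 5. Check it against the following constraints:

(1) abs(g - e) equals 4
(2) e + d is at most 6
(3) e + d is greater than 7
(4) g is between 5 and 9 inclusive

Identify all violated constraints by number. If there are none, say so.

The assignment fails constraints 1, 2, and 4.

(1) abs(4 - 5) = 1, not 4  ✘
(2) e + d = 5 + 4 = 9; 9 > 6, bound 6 not met  ✘
(3) e + d = 5 + 4 = 9; 9 > 7  ✔
(4) g = 4 is outside [5, 9]  ✘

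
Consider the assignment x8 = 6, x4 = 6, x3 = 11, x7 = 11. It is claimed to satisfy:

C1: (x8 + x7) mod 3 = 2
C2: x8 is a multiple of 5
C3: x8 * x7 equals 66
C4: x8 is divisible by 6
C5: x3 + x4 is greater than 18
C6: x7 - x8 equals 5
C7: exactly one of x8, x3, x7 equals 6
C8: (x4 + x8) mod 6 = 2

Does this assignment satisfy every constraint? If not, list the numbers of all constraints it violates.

C1: x8 + x7 = 17; 17 mod 3 = 2 — holds.
C2: 6 = 5*1 + 1, so 5 does not divide 6 — fails.
C3: x8 * x7 = 6 * 11 = 66 — holds.
C4: 6 / 6 = 1, so 6 divides 6 — holds.
C5: x3 + x4 = 11 + 6 = 17; 17 ≤ 18, bound 18 not met — fails.
C6: x7 - x8 = 11 - 6 = 5 — holds.
C7: x8=6, x3=11, x7=11; 1 of them equals 6 — holds.
C8: x4 + x8 = 12; 12 mod 6 = 0, not 2 — fails.

Constraints 2, 5, and 8 do not hold.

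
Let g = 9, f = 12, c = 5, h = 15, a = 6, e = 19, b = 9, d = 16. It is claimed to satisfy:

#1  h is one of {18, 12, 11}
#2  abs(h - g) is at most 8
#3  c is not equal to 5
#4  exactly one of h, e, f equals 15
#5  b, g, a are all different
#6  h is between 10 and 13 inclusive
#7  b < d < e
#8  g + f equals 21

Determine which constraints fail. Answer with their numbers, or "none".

#1 h = 15 is not in {18, 12, 11}  FAIL
#2 abs(15 - 9) = 6; 6 ≤ 8  OK
#3 c = 5, but 5 is required to differ  FAIL
#4 h=15, e=19, f=12; 1 of them equals 15  OK
#5 b = g = 9, not all different  FAIL
#6 h = 15 is outside [10, 13]  FAIL
#7 values 9 < 16 < 19  OK
#8 g + f = 9 + 12 = 21  OK

The assignment fails constraints 1, 3, 5, and 6.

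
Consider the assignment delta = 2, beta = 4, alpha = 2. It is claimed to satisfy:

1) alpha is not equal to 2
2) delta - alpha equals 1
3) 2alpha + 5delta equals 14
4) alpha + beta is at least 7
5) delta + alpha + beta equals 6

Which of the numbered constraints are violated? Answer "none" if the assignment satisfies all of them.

The assignment fails constraints 1, 2, 4, and 5.

1) alpha = 2, but 2 is required to differ — does not hold.
2) delta - alpha = 2 - 2 = 0, not 1 — does not hold.
3) 2alpha + 5delta = 2(2) + 5(2) = 14 — holds.
4) alpha + beta = 2 + 4 = 6; 6 < 7, bound 7 not met — does not hold.
5) delta + alpha + beta = 2 + 2 + 4 = 8, not 6 — does not hold.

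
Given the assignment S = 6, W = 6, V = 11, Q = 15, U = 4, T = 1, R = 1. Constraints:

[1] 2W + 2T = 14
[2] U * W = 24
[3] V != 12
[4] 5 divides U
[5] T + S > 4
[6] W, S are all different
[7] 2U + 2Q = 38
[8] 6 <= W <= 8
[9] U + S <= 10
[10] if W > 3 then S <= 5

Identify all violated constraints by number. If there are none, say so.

[1] 2W + 2T = 2(6) + 2(1) = 14  holds
[2] U * W = 4 * 6 = 24  holds
[3] V = 11, and 11 ≠ 12  holds
[4] 4 = 5*0 + 4, so 5 does not divide 4  fails
[5] T + S = 1 + 6 = 7; 7 > 4  holds
[6] W = S = 6, not all different  fails
[7] 2U + 2Q = 2(4) + 2(15) = 38  holds
[8] W = 6 lies in [6, 8]  holds
[9] U + S = 4 + 6 = 10; 10 ≤ 10  holds
[10] W = 6 > 3, so we need S ≤ 5; but S = 6 > 5  fails

No — constraints 4, 6, 10 are not satisfied.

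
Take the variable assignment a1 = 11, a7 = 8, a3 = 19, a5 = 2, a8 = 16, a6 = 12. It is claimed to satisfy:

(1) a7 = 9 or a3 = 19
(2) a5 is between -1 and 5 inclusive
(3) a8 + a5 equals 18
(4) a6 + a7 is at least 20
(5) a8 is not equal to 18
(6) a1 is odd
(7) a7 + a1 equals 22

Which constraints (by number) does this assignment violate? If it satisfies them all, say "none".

(1) a7 = 8 ≠ 9, but a3 = 19 = 19 (second disjunct) — holds.
(2) a5 = 2 lies in [-1, 5] — holds.
(3) a8 + a5 = 16 + 2 = 18 — holds.
(4) a6 + a7 = 12 + 8 = 20; 20 ≥ 20 — holds.
(5) a8 = 16, and 16 ≠ 18 — holds.
(6) a1 = 11 is odd — holds.
(7) a7 + a1 = 8 + 11 = 19, not 22 — does not hold.

Constraint 7 does not hold.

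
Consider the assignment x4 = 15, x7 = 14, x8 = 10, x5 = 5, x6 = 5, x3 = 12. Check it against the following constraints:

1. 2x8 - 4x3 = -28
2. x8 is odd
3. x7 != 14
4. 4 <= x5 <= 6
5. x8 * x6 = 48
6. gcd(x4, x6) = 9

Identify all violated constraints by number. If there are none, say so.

1. 2x8 - 4x3 = 2(10) - 4(12) = -28  yes
2. x8 = 10 is even  no
3. x7 = 14, but 14 is required to differ  no
4. x5 = 5 lies in [4, 6]  yes
5. x8 * x6 = 10 * 5 = 50, not 48  no
6. gcd(15, 5) = 5, not 9  no

No — constraints 2, 3, 5, and 6 are not satisfied.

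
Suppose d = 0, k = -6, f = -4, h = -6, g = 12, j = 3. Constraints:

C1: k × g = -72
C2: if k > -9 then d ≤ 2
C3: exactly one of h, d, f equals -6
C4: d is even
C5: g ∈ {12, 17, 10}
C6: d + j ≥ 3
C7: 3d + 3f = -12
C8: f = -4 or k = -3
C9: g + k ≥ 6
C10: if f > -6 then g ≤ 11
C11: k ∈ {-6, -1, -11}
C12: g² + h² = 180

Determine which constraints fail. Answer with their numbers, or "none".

Violated: 10.

C1: k × g = -6 × 12 = -72 — holds.
C2: k = -6 > -9, so we need d ≤ 2; d = 0 ≤ 2 — holds.
C3: h=-6, d=0, f=-4; 1 of them equals -6 — holds.
C4: d = 0 is even — holds.
C5: g = 12 is in {12, 17, 10} — holds.
C6: d + j = 0 + 3 = 3; 3 ≥ 3 — holds.
C7: 3d + 3f = 3(0) + 3(-4) = -12 — holds.
C8: f = -4 = -4 (first disjunct) — holds.
C9: g + k = 12 + (-6) = 6; 6 ≥ 6 — holds.
C10: f = -4 > -6, so we need g ≤ 11; but g = 12 > 11 — does not hold.
C11: k = -6 is in {-6, -1, -11} — holds.
C12: g² + h² = 12² + (-6)² = 144 + 36 = 180 — holds.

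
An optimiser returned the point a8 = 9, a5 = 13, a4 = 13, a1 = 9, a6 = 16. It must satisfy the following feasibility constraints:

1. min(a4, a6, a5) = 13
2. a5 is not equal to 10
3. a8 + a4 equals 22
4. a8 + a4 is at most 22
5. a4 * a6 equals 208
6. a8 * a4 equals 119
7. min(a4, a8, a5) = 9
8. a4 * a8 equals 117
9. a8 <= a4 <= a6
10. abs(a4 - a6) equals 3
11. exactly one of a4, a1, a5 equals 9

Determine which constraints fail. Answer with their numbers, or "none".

1. min(13, 16, 13) = 13  yes
2. a5 = 13, and 13 ≠ 10  yes
3. a8 + a4 = 9 + 13 = 22  yes
4. a8 + a4 = 9 + 13 = 22; 22 ≤ 22  yes
5. a4 * a6 = 13 * 16 = 208  yes
6. a8 * a4 = 9 * 13 = 117, not 119  no
7. min(13, 9, 13) = 9  yes
8. a4 * a8 = 13 * 9 = 117  yes
9. values 9 <= 13 <= 16  yes
10. abs(13 - 16) = 3  yes
11. a4=13, a1=9, a5=13; 1 of them equals 9  yes

Constraint 6 does not hold.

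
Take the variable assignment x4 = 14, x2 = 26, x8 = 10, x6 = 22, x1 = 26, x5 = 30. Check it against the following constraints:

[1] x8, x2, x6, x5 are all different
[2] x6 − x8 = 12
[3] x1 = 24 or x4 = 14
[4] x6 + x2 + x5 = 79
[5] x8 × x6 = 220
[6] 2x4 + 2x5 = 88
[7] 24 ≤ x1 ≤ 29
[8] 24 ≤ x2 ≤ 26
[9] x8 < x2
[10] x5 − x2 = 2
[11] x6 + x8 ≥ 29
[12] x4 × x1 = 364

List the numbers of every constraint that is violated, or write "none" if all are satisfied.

[1] values 10, 26, 22, 30 are pairwise distinct  holds
[2] x6 − x8 = 22 − 10 = 12  holds
[3] x1 = 26 ≠ 24, but x4 = 14 = 14 (second disjunct)  holds
[4] x6 + x2 + x5 = 22 + 26 + 30 = 78, not 79  fails
[5] x8 × x6 = 10 × 22 = 220  holds
[6] 2x4 + 2x5 = 2(14) + 2(30) = 88  holds
[7] x1 = 26 lies in [24, 29]  holds
[8] x2 = 26 lies in [24, 26]  holds
[9] x8 = 10, x2 = 26; 10 < 26  holds
[10] x5 − x2 = 30 − 26 = 4, not 2  fails
[11] x6 + x8 = 22 + 10 = 32; 32 ≥ 29  holds
[12] x4 × x1 = 14 × 26 = 364  holds

No — constraints 4 and 10 are not satisfied.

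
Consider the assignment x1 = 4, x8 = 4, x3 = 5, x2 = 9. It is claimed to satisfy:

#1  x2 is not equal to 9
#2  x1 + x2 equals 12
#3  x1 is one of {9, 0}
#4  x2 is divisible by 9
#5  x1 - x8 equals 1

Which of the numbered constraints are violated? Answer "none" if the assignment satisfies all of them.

No — constraints 1, 2, 3, and 5 are not satisfied.

#1 x2 = 9, but 9 is required to differ  FAIL
#2 x1 + x2 = 4 + 9 = 13, not 12  FAIL
#3 x1 = 4 is not in {9, 0}  FAIL
#4 9 / 9 = 1, so 9 divides 9  OK
#5 x1 - x8 = 4 - 4 = 0, not 1  FAIL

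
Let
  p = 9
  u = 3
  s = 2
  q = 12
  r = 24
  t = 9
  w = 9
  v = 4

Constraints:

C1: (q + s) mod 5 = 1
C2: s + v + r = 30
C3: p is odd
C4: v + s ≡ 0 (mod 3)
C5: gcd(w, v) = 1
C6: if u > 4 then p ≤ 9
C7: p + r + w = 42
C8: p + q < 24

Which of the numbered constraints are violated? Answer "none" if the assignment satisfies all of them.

C1: q + s = 14; 14 mod 5 = 4, not 1 — fails.
C2: s + v + r = 2 + 4 + 24 = 30 — holds.
C3: p = 9 is odd — holds.
C4: v + s = 6; 6 mod 3 = 0 — holds.
C5: gcd(9, 4) = 1 — holds.
C6: u = 3, not > 4; antecedent false, conditional vacuously true — holds.
C7: p + r + w = 9 + 24 + 9 = 42 — holds.
C8: p + q = 9 + 12 = 21; 21 < 24 — holds.

Constraint 1 is violated.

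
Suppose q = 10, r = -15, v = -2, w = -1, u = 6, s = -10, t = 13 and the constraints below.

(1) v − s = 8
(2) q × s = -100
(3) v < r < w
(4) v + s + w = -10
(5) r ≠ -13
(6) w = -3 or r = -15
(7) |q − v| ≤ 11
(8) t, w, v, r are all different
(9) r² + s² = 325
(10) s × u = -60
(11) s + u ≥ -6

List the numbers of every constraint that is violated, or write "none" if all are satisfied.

Violated: 3, 4, and 7.

(1) v − s = -2 − (-10) = 8 — OK.
(2) q × s = 10 × (-10) = -100 — OK.
(3) values -2, -15, -1; v = -2 is not < r = -15 — violated.
(4) v + s + w = -2 + (-10) + (-1) = -13, not -10 — violated.
(5) r = -15, and -15 ≠ -13 — OK.
(6) w = -1 ≠ -3, but r = -15 = -15 (second disjunct) — OK.
(7) |10 − (-2)| = 12; 12 > 11, exceeds bound 11 — violated.
(8) values 13, -1, -2, -15 are pairwise distinct — OK.
(9) r² + s² = (-15)² + (-10)² = 225 + 100 = 325 — OK.
(10) s × u = -10 × 6 = -60 — OK.
(11) s + u = -10 + 6 = -4; -4 ≥ -6 — OK.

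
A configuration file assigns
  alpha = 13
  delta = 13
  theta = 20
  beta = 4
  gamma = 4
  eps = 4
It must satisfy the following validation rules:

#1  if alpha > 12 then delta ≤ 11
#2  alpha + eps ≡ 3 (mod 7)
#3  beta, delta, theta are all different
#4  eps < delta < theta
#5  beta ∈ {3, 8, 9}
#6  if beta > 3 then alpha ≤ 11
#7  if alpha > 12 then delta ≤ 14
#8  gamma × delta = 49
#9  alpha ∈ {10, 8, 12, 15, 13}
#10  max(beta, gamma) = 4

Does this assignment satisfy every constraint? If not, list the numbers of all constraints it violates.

#1 alpha = 13 > 12, so we need delta ≤ 11; but delta = 13 > 11  no
#2 alpha + eps = 17; 17 mod 7 = 3  yes
#3 values 4, 13, 20 are pairwise distinct  yes
#4 values 4 < 13 < 20  yes
#5 beta = 4 is not in {3, 8, 9}  no
#6 beta = 4 > 3, so we need alpha ≤ 11; but alpha = 13 > 11  no
#7 alpha = 13 > 12, so we need delta ≤ 14; delta = 13 ≤ 14  yes
#8 gamma × delta = 4 × 13 = 52, not 49  no
#9 alpha = 13 is in {10, 8, 12, 15, 13}  yes
#10 max(4, 4) = 4  yes

The assignment fails constraints 1, 5, 6, 8.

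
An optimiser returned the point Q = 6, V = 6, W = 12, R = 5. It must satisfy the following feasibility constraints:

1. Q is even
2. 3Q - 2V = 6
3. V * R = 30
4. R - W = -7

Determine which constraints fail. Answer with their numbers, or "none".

No violations.

1. Q = 6 is even  ✔
2. 3Q - 2V = 3(6) - 2(6) = 6  ✔
3. V * R = 6 * 5 = 30  ✔
4. R - W = 5 - 12 = -7  ✔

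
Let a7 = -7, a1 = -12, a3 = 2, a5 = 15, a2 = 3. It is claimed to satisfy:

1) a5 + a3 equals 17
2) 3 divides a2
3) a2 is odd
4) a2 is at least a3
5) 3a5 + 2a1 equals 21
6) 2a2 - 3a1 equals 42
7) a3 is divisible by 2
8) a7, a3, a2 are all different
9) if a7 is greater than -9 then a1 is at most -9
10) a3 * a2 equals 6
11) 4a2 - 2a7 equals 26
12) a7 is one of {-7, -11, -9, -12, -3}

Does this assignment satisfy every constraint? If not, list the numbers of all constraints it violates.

1) a5 + a3 = 15 + 2 = 17  yes
2) 3 / 3 = 1, so 3 divides 3  yes
3) a2 = 3 is odd  yes
4) a2 = 3, a3 = 2; 3 ≥ 2  yes
5) 3a5 + 2a1 = 3(15) + 2(-12) = 21  yes
6) 2a2 - 3a1 = 2(3) - 3(-12) = 42  yes
7) 2 / 2 = 1, so 2 divides 2  yes
8) values -7, 2, 3 are pairwise distinct  yes
9) a7 = -7 > -9, so we need a1 ≤ -9; a1 = -12 ≤ -9  yes
10) a3 * a2 = 2 * 3 = 6  yes
11) 4a2 - 2a7 = 4(3) - 2(-7) = 26  yes
12) a7 = -7 is in {-7, -11, -9, -12, -3}  yes

All constraints are satisfied.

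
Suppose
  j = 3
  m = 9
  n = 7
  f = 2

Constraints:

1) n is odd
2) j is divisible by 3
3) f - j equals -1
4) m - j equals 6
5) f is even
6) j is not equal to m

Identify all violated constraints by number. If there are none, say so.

1) n = 7 is odd — holds.
2) 3 / 3 = 1, so 3 divides 3 — holds.
3) f - j = 2 - 3 = -1 — holds.
4) m - j = 9 - 3 = 6 — holds.
5) f = 2 is even — holds.
6) j = 3, m = 9; distinct — holds.

No violations.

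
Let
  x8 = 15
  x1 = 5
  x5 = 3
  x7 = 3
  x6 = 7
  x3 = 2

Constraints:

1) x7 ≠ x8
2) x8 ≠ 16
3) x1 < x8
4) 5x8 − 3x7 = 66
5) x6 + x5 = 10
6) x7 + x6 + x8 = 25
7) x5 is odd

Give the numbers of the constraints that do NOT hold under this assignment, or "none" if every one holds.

The assignment satisfies every constraint.

1) x7 = 3, x8 = 15; distinct  OK
2) x8 = 15, and 15 ≠ 16  OK
3) x1 = 5, x8 = 15; 5 < 15  OK
4) 5x8 − 3x7 = 5(15) − 3(3) = 66  OK
5) x6 + x5 = 7 + 3 = 10  OK
6) x7 + x6 + x8 = 3 + 7 + 15 = 25  OK
7) x5 = 3 is odd  OK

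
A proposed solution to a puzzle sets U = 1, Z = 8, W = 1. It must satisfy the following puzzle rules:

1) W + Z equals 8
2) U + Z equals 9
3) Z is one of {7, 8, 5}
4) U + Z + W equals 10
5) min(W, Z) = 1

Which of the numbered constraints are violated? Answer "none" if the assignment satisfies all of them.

1) W + Z = 1 + 8 = 9, not 8  fails
2) U + Z = 1 + 8 = 9  holds
3) Z = 8 is in {7, 8, 5}  holds
4) U + Z + W = 1 + 8 + 1 = 10  holds
5) min(1, 8) = 1  holds

Violated: 1.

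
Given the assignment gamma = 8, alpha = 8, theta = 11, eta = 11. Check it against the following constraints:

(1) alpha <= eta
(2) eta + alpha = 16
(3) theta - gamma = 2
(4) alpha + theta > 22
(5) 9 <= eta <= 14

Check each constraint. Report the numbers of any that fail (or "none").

Constraints 2, 3, 4 do not hold.

(1) alpha = 8, eta = 11; 8 ≤ 11 — holds.
(2) eta + alpha = 11 + 8 = 19, not 16 — fails.
(3) theta - gamma = 11 - 8 = 3, not 2 — fails.
(4) alpha + theta = 8 + 11 = 19; 19 ≤ 22, bound 22 not met — fails.
(5) eta = 11 lies in [9, 14] — holds.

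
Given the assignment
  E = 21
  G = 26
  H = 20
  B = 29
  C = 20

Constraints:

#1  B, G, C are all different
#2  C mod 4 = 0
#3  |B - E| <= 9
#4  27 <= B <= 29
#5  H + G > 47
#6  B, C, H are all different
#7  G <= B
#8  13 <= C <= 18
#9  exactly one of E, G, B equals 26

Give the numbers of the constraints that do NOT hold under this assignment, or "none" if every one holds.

#1 values 29, 26, 20 are pairwise distinct  true
#2 20 mod 4 = 0  true
#3 |29 - 21| = 8; 8 ≤ 9  true
#4 B = 29 lies in [27, 29]  true
#5 H + G = 20 + 26 = 46; 46 ≤ 47, bound 47 not met  false
#6 C = H = 20, not all different  false
#7 G = 26, B = 29; 26 ≤ 29  true
#8 C = 20 is outside [13, 18]  false
#9 E=21, G=26, B=29; 1 of them equals 26  true

Violated: 5, 6, 8.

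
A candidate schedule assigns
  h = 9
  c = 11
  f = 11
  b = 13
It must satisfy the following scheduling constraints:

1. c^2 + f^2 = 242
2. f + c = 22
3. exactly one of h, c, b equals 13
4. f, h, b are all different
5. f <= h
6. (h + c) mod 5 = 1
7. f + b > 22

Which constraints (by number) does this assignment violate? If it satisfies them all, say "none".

Constraints 5 and 6 do not hold.

1. c^2 + f^2 = 11^2 + 11^2 = 121 + 121 = 242  true
2. f + c = 11 + 11 = 22  true
3. h=9, c=11, b=13; 1 of them equals 13  true
4. values 11, 9, 13 are pairwise distinct  true
5. f = 11, h = 9; 11 > 9 (want ≤)  false
6. h + c = 20; 20 mod 5 = 0, not 1  false
7. f + b = 11 + 13 = 24; 24 > 22  true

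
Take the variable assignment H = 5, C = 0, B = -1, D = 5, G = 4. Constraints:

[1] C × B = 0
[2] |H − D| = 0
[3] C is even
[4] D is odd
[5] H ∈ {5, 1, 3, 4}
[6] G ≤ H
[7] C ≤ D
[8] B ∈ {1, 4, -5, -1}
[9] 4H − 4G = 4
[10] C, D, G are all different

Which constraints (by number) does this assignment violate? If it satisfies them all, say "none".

No violations.

[1] C × B = 0 × (-1) = 0 — satisfied.
[2] |5 − 5| = 0 — satisfied.
[3] C = 0 is even — satisfied.
[4] D = 5 is odd — satisfied.
[5] H = 5 is in {5, 1, 3, 4} — satisfied.
[6] G = 4, H = 5; 4 ≤ 5 — satisfied.
[7] C = 0, D = 5; 0 ≤ 5 — satisfied.
[8] B = -1 is in {1, 4, -5, -1} — satisfied.
[9] 4H − 4G = 4(5) − 4(4) = 4 — satisfied.
[10] values 0, 5, 4 are pairwise distinct — satisfied.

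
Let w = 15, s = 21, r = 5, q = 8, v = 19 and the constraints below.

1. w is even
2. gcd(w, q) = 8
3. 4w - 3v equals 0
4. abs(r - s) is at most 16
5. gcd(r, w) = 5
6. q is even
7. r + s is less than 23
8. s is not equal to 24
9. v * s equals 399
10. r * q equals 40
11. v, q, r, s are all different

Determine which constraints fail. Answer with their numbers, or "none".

1. w = 15 is odd  no
2. gcd(15, 8) = 1, not 8  no
3. 4w - 3v = 4(15) - 3(19) = 3, not 0  no
4. abs(5 - 21) = 16; 16 ≤ 16  yes
5. gcd(5, 15) = 5  yes
6. q = 8 is even  yes
7. r + s = 5 + 21 = 26; 26 ≥ 23, bound 23 not met  no
8. s = 21, and 21 ≠ 24  yes
9. v * s = 19 * 21 = 399  yes
10. r * q = 5 * 8 = 40  yes
11. values 19, 8, 5, 21 are pairwise distinct  yes

The assignment fails constraints 1, 2, 3, 7.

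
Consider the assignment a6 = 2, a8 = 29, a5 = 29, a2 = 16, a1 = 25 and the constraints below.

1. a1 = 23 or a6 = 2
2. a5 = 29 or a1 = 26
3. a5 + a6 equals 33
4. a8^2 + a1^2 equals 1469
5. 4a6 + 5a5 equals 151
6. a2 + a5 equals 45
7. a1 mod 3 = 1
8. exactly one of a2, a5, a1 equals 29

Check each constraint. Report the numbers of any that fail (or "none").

1. a1 = 25 ≠ 23, but a6 = 2 = 2 (second disjunct)  true
2. a5 = 29 = 29 (first disjunct)  true
3. a5 + a6 = 29 + 2 = 31, not 33  false
4. a8^2 + a1^2 = 29^2 + 25^2 = 841 + 625 = 1466, not 1469  false
5. 4a6 + 5a5 = 4(2) + 5(29) = 153, not 151  false
6. a2 + a5 = 16 + 29 = 45  true
7. 25 mod 3 = 1  true
8. a2=16, a5=29, a1=25; 1 of them equals 29  true

The assignment fails constraints 3, 4, and 5.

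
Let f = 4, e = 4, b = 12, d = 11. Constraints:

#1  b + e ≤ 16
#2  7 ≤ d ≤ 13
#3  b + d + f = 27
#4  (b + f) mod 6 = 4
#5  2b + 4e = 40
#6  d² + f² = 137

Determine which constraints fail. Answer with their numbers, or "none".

#1 b + e = 12 + 4 = 16; 16 ≤ 16  true
#2 d = 11 lies in [7, 13]  true
#3 b + d + f = 12 + 11 + 4 = 27  true
#4 b + f = 16; 16 mod 6 = 4  true
#5 2b + 4e = 2(12) + 4(4) = 40  true
#6 d² + f² = 11² + 4² = 121 + 16 = 137  true

The assignment satisfies every constraint.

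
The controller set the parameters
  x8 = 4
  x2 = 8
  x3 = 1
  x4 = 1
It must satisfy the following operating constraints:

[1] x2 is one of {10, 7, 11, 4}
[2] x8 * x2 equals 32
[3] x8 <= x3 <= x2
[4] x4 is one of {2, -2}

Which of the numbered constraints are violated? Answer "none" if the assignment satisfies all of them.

No — constraints 1, 3, and 4 are not satisfied.

[1] x2 = 8 is not in {10, 7, 11, 4}  ✗
[2] x8 * x2 = 4 * 8 = 32  ✓
[3] values 4, 1, 8; x8 = 4 is not <= x3 = 1  ✗
[4] x4 = 1 is not in {2, -2}  ✗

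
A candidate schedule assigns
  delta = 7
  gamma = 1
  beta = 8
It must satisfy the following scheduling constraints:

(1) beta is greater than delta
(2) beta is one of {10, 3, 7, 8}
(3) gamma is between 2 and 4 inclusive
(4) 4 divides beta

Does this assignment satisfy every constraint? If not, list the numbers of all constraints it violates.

(1) beta = 8, delta = 7; 8 > 7 — satisfied.
(2) beta = 8 is in {10, 3, 7, 8} — satisfied.
(3) gamma = 1 is outside [2, 4] — violated.
(4) 8 / 4 = 2, so 4 divides 8 — satisfied.

No — constraint 3 is not satisfied.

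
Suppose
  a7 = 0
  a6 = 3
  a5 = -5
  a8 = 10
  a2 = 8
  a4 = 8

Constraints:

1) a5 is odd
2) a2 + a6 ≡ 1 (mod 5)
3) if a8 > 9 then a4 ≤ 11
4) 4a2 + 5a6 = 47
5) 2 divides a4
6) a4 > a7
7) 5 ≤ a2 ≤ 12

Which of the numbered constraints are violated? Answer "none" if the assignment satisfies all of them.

All constraints are satisfied.

1) a5 = -5 is odd — holds.
2) a2 + a6 = 11; 11 mod 5 = 1 — holds.
3) a8 = 10 > 9, so we need a4 ≤ 11; a4 = 8 ≤ 11 — holds.
4) 4a2 + 5a6 = 4(8) + 5(3) = 47 — holds.
5) 8 / 2 = 4, so 2 divides 8 — holds.
6) a4 = 8, a7 = 0; 8 > 0 — holds.
7) a2 = 8 lies in [5, 12] — holds.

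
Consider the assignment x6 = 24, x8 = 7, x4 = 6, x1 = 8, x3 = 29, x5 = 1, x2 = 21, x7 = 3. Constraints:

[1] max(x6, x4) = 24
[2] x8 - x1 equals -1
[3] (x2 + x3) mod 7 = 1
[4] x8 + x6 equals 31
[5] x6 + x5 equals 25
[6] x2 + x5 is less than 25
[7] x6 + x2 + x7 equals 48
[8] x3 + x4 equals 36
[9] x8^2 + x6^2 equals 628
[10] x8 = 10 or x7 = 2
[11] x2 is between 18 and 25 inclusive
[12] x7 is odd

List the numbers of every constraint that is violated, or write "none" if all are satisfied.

[1] max(24, 6) = 24 — holds.
[2] x8 - x1 = 7 - 8 = -1 — holds.
[3] x2 + x3 = 50; 50 mod 7 = 1 — holds.
[4] x8 + x6 = 7 + 24 = 31 — holds.
[5] x6 + x5 = 24 + 1 = 25 — holds.
[6] x2 + x5 = 21 + 1 = 22; 22 < 25 — holds.
[7] x6 + x2 + x7 = 24 + 21 + 3 = 48 — holds.
[8] x3 + x4 = 29 + 6 = 35, not 36 — fails.
[9] x8^2 + x6^2 = 7^2 + 24^2 = 49 + 576 = 625, not 628 — fails.
[10] x8 = 7 ≠ 10 and x7 = 3 ≠ 2; both disjuncts false — fails.
[11] x2 = 21 lies in [18, 25] — holds.
[12] x7 = 3 is odd — holds.

The assignment fails constraints 8, 9, and 10.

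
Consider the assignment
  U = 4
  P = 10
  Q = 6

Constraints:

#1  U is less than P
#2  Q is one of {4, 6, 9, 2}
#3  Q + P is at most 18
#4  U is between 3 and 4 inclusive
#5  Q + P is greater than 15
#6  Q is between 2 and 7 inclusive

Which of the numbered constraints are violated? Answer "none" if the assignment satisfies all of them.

Yes — all constraints hold.

#1 U = 4, P = 10; 4 < 10 — OK.
#2 Q = 6 is in {4, 6, 9, 2} — OK.
#3 Q + P = 6 + 10 = 16; 16 ≤ 18 — OK.
#4 U = 4 lies in [3, 4] — OK.
#5 Q + P = 6 + 10 = 16; 16 > 15 — OK.
#6 Q = 6 lies in [2, 7] — OK.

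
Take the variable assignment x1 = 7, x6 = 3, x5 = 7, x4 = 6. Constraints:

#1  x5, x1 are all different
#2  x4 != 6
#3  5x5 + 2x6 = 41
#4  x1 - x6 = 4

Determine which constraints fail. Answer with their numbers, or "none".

#1 x5 = x1 = 7, not all different — fails.
#2 x4 = 6, but 6 is required to differ — fails.
#3 5x5 + 2x6 = 5(7) + 2(3) = 41 — holds.
#4 x1 - x6 = 7 - 3 = 4 — holds.

Constraints 1 and 2 are violated.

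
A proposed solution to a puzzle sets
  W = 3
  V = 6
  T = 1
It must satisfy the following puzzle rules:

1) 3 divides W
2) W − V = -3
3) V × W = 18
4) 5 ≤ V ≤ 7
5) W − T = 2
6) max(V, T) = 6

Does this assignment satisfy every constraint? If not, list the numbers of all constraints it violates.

1) 3 / 3 = 1, so 3 divides 3 — holds.
2) W − V = 3 − 6 = -3 — holds.
3) V × W = 6 × 3 = 18 — holds.
4) V = 6 lies in [5, 7] — holds.
5) W − T = 3 − 1 = 2 — holds.
6) max(6, 1) = 6 — holds.

Yes — all constraints hold.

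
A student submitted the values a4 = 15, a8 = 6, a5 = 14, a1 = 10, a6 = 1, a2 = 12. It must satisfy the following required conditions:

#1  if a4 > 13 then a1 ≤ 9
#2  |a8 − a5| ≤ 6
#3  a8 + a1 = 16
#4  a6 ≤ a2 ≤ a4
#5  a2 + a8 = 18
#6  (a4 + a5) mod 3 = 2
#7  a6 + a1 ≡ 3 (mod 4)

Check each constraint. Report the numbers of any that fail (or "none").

The assignment fails constraints 1 and 2.

#1 a4 = 15 > 13, so we need a1 ≤ 9; but a1 = 10 > 9  ✗
#2 |6 − 14| = 8; 8 > 6, exceeds bound 6  ✗
#3 a8 + a1 = 6 + 10 = 16  ✓
#4 values 1 ≤ 12 ≤ 15  ✓
#5 a2 + a8 = 12 + 6 = 18  ✓
#6 a4 + a5 = 29; 29 mod 3 = 2  ✓
#7 a6 + a1 = 11; 11 mod 4 = 3  ✓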